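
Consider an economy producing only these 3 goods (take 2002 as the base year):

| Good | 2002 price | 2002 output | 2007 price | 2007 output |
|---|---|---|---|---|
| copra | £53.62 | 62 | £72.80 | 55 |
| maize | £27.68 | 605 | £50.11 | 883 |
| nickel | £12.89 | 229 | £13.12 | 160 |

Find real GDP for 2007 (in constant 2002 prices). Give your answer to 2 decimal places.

Real GDP 2007 = Σ (p_2002 × q_2007) = 53.62·55 + 27.68·883 + 12.89·160 = 29452.94.

£29452.94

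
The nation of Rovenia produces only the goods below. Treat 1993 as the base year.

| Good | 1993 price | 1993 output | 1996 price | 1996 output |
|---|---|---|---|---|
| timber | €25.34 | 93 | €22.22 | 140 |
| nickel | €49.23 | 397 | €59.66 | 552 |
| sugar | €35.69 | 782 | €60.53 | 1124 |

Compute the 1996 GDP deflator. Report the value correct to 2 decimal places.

Nominal GDP 1996 = 22.22·140 + 59.66·552 + 60.53·1124 = 104078.84.
Real GDP 1996 (at 1993 prices) = 25.34·140 + 49.23·552 + 35.69·1124 = 70838.12.
Deflator = Nominal/Real × 100 = 104078.84/70838.12 × 100 = 146.925.

146.92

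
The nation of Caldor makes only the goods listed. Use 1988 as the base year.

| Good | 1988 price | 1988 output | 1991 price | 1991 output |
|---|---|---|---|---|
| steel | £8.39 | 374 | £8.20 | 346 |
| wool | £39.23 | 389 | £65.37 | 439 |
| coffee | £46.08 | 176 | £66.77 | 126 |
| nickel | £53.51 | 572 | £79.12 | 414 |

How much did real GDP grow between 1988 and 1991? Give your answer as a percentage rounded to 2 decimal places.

-15.81%

Real GDP 1988 = Nominal GDP 1988 = 8.39·374 + 39.23·389 + 46.08·176 + 53.51·572 = 57116.13.
Real GDP 1991 (at 1988 prices) = 8.39·346 + 39.23·439 + 46.08·126 + 53.51·414 = 48084.13.
Real growth = 48084.13/57116.13 − 1 = -0.1581.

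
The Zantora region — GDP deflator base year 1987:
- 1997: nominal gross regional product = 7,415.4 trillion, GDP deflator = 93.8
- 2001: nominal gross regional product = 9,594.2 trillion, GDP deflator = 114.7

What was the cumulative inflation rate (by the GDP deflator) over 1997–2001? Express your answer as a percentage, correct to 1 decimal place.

22.3%

Price-level change = 114.7 / 93.8 − 1 = 0.2228.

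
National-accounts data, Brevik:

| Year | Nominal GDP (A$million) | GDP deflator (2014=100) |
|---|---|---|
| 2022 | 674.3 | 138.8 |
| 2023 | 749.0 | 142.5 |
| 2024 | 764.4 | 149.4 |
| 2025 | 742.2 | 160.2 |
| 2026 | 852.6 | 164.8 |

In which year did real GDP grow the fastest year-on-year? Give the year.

2026

2023: real = 749.0/1.425 = 525.61; growth vs 2022 (485.81) = 8.19%.
2024: real = 764.4/1.494 = 511.65; growth vs 2023 (525.61) = -2.66%.
2025: real = 742.2/1.602 = 463.30; growth vs 2024 (511.65) = -9.45%.
2026: real = 852.6/1.648 = 517.35; growth vs 2025 (463.30) = 11.67%.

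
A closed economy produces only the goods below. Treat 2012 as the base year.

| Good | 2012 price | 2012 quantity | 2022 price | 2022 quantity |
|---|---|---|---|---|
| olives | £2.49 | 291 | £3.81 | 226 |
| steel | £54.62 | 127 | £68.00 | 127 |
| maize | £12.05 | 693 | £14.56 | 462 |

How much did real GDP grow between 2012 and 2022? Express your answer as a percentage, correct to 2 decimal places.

Real GDP 2012 = Nominal GDP 2012 = 2.49·291 + 54.62·127 + 12.05·693 = 16011.98.
Real GDP 2022 (at 2012 prices) = 2.49·226 + 54.62·127 + 12.05·462 = 13066.58.
Real growth = 13066.58/16011.98 − 1 = -0.1839.

-18.39%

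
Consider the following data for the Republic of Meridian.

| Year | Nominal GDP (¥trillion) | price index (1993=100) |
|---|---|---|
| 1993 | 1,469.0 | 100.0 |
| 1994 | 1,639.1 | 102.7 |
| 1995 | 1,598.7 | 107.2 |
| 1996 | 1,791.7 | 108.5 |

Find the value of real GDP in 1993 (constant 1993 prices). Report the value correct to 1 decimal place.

Real GDP 1993 = 1469.0 / 1.000 = 1469.00.

¥1,469.0 trillion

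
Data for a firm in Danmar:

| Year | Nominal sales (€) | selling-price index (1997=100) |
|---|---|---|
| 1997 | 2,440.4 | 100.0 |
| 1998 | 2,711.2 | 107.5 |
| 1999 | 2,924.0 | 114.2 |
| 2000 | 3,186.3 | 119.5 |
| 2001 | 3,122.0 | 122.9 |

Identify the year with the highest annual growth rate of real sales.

2000

1998: real = 2711.2/1.075 = 2522.05; growth vs 1997 (2440.40) = 3.35%.
1999: real = 2924.0/1.142 = 2560.42; growth vs 1998 (2522.05) = 1.52%.
2000: real = 3186.3/1.195 = 2666.36; growth vs 1999 (2560.42) = 4.14%.
2001: real = 3122.0/1.229 = 2540.28; growth vs 2000 (2666.36) = -4.73%.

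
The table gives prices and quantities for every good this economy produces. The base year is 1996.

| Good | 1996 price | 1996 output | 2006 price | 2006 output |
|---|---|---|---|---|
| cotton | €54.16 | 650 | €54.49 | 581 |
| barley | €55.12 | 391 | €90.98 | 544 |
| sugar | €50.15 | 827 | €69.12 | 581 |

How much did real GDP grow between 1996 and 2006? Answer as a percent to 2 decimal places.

Real GDP 1996 = Nominal GDP 1996 = 54.16·650 + 55.12·391 + 50.15·827 = 98229.97.
Real GDP 2006 (at 1996 prices) = 54.16·581 + 55.12·544 + 50.15·581 = 90589.39.
Real growth = 90589.39/98229.97 − 1 = -0.0778.

-7.78%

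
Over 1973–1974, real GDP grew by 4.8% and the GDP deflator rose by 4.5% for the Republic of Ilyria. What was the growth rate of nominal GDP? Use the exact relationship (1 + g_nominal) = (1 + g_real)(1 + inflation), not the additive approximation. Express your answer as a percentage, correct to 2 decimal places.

9.52%

(1 + g_nom) = (1 + g_real)(1 + π) = 1.0480 × 1.0450 = 1.09516.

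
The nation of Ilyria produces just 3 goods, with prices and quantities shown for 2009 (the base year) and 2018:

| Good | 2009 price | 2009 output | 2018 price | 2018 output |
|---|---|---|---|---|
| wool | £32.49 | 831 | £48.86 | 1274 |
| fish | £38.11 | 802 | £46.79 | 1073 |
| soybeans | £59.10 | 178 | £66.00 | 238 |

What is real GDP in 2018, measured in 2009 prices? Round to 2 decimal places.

£96350.09

Real GDP 2018 = Σ (p_2009 × q_2018) = 32.49·1274 + 38.11·1073 + 59.10·238 = 96350.09.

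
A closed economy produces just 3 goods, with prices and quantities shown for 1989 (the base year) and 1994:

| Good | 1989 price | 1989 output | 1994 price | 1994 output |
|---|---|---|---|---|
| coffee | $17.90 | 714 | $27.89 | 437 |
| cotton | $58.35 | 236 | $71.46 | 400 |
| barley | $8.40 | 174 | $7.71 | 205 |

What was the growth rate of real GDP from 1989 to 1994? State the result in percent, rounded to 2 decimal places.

17.39%

Real GDP 1989 = Nominal GDP 1989 = 17.90·714 + 58.35·236 + 8.40·174 = 28012.80.
Real GDP 1994 (at 1989 prices) = 17.90·437 + 58.35·400 + 8.40·205 = 32884.30.
Real growth = 32884.30/28012.80 − 1 = 0.1739.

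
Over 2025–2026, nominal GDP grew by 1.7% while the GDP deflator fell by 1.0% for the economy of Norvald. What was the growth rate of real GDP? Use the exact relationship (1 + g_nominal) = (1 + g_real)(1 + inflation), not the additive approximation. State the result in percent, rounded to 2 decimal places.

2.73%

(1 + g_nom) = (1 + g_real)(1 + π), so g_real = 1.0170 / 0.9900 − 1 = 0.02727.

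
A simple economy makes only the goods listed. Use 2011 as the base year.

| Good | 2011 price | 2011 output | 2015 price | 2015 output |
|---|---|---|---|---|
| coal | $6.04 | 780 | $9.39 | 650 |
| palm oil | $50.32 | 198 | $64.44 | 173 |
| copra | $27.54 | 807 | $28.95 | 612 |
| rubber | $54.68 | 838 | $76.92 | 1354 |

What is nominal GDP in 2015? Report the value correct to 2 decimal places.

$139118.70

Nominal GDP 2015 = Σ (p_2015 × q_2015) = 9.39·650 + 64.44·173 + 28.95·612 + 76.92·1354 = 139118.70.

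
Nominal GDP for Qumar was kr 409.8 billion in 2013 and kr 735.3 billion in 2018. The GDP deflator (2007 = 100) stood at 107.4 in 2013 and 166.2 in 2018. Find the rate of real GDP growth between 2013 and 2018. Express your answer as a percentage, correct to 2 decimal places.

15.95%

Deflate each year: 2013 → 409.8/1.074 = 381.56; 2018 → 735.3/1.662 = 442.42.
So real GDP changed by 442.42/381.56 − 1 = 0.1595, i.e. 15.95%.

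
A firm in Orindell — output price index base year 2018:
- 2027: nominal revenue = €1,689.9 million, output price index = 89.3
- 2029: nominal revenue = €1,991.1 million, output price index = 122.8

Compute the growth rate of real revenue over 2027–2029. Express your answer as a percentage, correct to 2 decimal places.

-14.32%

Real revenue 2027 = 1689.9 / 0.893 = 1892.39.
Real revenue 2029 = 1991.1 / 1.228 = 1621.42.
Real growth = 1621.42 / 1892.39 − 1 = -0.1432.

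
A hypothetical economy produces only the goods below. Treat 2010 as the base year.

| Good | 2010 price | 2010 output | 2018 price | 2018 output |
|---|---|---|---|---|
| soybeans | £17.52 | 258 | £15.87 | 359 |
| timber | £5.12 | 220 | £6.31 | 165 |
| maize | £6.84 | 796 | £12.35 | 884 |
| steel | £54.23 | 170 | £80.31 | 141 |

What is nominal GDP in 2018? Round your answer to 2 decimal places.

Nominal GDP 2018 = Σ (p_2018 × q_2018) = 15.87·359 + 6.31·165 + 12.35·884 + 80.31·141 = 28979.59.

£28979.59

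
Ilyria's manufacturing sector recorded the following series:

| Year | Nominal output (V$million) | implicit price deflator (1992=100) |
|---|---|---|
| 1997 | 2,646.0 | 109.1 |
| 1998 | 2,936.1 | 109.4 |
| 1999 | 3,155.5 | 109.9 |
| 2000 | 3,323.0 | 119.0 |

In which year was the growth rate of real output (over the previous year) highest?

1998

1998: real = 2936.1/1.094 = 2683.82; growth vs 1997 (2425.30) = 10.66%.
1999: real = 3155.5/1.099 = 2871.25; growth vs 1998 (2683.82) = 6.98%.
2000: real = 3323.0/1.190 = 2792.44; growth vs 1999 (2871.25) = -2.74%.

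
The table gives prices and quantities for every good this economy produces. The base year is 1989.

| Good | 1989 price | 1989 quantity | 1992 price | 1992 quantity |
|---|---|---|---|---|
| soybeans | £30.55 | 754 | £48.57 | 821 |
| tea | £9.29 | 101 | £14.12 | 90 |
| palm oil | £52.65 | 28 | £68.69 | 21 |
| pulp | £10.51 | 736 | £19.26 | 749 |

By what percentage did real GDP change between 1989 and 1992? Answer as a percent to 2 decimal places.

5.16%

Real GDP 1989 = Nominal GDP 1989 = 30.55·754 + 9.29·101 + 52.65·28 + 10.51·736 = 33182.55.
Real GDP 1992 (at 1989 prices) = 30.55·821 + 9.29·90 + 52.65·21 + 10.51·749 = 34895.29.
Real growth = 34895.29/33182.55 − 1 = 0.0516.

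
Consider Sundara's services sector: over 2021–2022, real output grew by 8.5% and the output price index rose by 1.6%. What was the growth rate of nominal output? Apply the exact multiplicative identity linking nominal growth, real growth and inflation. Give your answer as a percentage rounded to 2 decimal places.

(1 + g_nom) = (1 + g_real)(1 + π) = 1.0850 × 1.0160 = 1.10236.

10.24%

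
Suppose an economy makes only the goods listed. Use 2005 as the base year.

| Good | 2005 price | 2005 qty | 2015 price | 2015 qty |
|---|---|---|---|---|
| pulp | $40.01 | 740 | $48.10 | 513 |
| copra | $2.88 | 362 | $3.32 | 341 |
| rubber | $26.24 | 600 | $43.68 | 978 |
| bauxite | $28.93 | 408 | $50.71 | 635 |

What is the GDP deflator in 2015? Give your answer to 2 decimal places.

Nominal GDP 2015 = 48.10·513 + 3.32·341 + 43.68·978 + 50.71·635 = 100727.31.
Real GDP 2015 (at 2005 prices) = 40.01·513 + 2.88·341 + 26.24·978 + 28.93·635 = 65540.48.
Deflator = Nominal/Real × 100 = 100727.31/65540.48 × 100 = 153.687.

153.69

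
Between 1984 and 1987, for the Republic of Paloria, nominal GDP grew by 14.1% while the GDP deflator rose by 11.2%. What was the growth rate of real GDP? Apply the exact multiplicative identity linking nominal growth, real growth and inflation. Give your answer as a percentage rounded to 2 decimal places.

2.61%

(1 + g_nom) = (1 + g_real)(1 + π), so g_real = 1.1410 / 1.1120 − 1 = 0.02608.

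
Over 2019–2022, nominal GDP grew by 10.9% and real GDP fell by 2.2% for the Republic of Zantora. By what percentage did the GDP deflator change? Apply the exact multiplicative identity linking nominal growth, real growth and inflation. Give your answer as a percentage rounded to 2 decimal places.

13.39%

(1 + g_nom) = (1 + g_real)(1 + π), so π = 1.1090 / 0.9780 − 1 = 0.13395.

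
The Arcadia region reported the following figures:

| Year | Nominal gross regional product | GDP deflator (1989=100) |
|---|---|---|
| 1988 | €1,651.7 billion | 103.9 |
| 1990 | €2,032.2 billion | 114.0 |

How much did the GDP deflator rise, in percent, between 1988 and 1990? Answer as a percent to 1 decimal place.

Price-level change = 114.0 / 103.9 − 1 = 0.0972.

9.7%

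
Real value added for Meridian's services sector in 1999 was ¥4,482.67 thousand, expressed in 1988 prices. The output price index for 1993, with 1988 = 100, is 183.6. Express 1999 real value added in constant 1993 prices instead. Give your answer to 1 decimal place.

¥8,230.2 thousand

Real value added in 1993 prices = Real value added in 1988 prices × (P_1993/P_1988) = 4482.67 × 1.836 = 8230.18.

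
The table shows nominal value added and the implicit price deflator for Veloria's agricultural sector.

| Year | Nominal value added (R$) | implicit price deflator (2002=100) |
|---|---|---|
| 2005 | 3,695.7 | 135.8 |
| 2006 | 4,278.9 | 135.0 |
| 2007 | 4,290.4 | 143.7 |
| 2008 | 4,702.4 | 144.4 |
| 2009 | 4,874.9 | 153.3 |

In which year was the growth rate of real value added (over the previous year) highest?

2006

2006: real = 4278.9/1.350 = 3169.56; growth vs 2005 (2721.43) = 16.47%.
2007: real = 4290.4/1.437 = 2985.66; growth vs 2006 (3169.56) = -5.80%.
2008: real = 4702.4/1.444 = 3256.51; growth vs 2007 (2985.66) = 9.07%.
2009: real = 4874.9/1.533 = 3179.97; growth vs 2008 (3256.51) = -2.35%.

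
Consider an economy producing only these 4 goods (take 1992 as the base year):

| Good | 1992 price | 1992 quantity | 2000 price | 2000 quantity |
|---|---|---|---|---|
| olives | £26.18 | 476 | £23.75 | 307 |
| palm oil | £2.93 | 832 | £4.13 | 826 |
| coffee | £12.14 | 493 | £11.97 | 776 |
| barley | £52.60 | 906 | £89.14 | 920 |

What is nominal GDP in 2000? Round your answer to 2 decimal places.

Nominal GDP 2000 = Σ (p_2000 × q_2000) = 23.75·307 + 4.13·826 + 11.97·776 + 89.14·920 = 102000.15.

£102000.15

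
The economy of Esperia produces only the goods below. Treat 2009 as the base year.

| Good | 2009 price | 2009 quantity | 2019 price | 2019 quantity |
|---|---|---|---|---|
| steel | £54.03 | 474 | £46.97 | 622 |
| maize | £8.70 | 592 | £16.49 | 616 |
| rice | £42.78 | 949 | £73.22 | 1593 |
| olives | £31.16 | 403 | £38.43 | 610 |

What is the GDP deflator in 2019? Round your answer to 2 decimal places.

142.29

Nominal GDP 2019 = 46.97·622 + 16.49·616 + 73.22·1593 + 38.43·610 = 179454.94.
Real GDP 2019 (at 2009 prices) = 54.03·622 + 8.70·616 + 42.78·1593 + 31.16·610 = 126122.00.
Deflator = Nominal/Real × 100 = 179454.94/126122.00 × 100 = 142.287.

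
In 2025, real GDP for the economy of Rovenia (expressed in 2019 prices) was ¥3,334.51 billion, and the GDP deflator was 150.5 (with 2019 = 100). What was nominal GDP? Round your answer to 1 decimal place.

¥5,018.4 billion

Nominal GDP = Real × (GDP deflator/100) = 3334.51 × 1.505 = 5018.44.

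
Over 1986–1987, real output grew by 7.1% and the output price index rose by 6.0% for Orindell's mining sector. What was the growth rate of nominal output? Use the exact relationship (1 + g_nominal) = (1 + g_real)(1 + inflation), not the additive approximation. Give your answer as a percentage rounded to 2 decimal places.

13.53%

(1 + g_nom) = (1 + g_real)(1 + π) = 1.0710 × 1.0600 = 1.13526.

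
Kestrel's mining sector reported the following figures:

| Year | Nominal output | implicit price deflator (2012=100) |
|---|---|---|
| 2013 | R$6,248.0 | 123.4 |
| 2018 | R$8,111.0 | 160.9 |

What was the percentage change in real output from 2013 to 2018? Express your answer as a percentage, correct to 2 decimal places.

-0.44%

Deflate each year: 2013 → 6248.0/1.234 = 5063.21; 2018 → 8111.0/1.609 = 5041.02.
So real output changed by 5041.02/5063.21 − 1 = -0.0044, i.e. -0.44%.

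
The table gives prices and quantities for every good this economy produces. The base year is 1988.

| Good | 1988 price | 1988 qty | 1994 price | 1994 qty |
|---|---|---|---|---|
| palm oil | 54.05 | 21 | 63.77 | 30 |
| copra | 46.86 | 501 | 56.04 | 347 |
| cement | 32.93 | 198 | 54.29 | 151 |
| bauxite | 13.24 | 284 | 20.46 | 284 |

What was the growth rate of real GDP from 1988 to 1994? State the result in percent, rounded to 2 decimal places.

-23.72%

Real GDP 1988 = Nominal GDP 1988 = 54.05·21 + 46.86·501 + 32.93·198 + 13.24·284 = 34892.21.
Real GDP 1994 (at 1988 prices) = 54.05·30 + 46.86·347 + 32.93·151 + 13.24·284 = 26614.51.
Real growth = 26614.51/34892.21 − 1 = -0.2372.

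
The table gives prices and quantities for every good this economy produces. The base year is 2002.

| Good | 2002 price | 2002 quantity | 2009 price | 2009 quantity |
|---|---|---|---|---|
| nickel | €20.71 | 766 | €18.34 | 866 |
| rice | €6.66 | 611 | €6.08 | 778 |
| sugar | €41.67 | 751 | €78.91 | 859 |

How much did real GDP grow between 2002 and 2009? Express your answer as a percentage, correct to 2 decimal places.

Real GDP 2002 = Nominal GDP 2002 = 20.71·766 + 6.66·611 + 41.67·751 = 51227.29.
Real GDP 2009 (at 2002 prices) = 20.71·866 + 6.66·778 + 41.67·859 = 58910.87.
Real growth = 58910.87/51227.29 − 1 = 0.1500.

15.00%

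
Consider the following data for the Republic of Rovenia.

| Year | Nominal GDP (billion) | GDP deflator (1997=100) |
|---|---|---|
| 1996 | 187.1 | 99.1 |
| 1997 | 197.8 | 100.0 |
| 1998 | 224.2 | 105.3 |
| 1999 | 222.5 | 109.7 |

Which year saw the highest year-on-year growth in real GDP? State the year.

1997: real = 197.8/1.000 = 197.80; growth vs 1996 (188.80) = 4.77%.
1998: real = 224.2/1.053 = 212.92; growth vs 1997 (197.80) = 7.64%.
1999: real = 222.5/1.097 = 202.83; growth vs 1998 (212.92) = -4.74%.

1998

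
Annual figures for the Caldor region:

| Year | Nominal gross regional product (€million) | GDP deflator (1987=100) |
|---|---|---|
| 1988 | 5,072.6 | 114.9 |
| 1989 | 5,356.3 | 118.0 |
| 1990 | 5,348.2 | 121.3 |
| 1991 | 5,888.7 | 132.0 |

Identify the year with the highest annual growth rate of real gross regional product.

1989

1989: real = 5356.3/1.180 = 4539.24; growth vs 1988 (4414.80) = 2.82%.
1990: real = 5348.2/1.213 = 4409.07; growth vs 1989 (4539.24) = -2.87%.
1991: real = 5888.7/1.320 = 4461.14; growth vs 1990 (4409.07) = 1.18%.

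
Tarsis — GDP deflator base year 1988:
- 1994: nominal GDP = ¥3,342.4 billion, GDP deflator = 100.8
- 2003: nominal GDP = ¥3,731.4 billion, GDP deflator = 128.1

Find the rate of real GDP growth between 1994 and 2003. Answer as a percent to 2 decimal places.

Real GDP 1994 = 3342.4 / 1.008 = 3315.87.
Real GDP 2003 = 3731.4 / 1.281 = 2912.88.
Real growth = 2912.88 / 3315.87 − 1 = -0.1215.

-12.15%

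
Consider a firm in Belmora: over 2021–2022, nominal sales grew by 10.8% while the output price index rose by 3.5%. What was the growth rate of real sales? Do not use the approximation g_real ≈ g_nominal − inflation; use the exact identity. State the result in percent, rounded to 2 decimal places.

(1 + g_nom) = (1 + g_real)(1 + π), so g_real = 1.1080 / 1.0350 − 1 = 0.07053.

7.05%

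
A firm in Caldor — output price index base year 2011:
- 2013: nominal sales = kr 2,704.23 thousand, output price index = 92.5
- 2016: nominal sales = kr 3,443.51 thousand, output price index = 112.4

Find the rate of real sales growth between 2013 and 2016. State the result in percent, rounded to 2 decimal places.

Deflate each year: 2013 → 2704.23/0.925 = 2923.49; 2016 → 3443.51/1.124 = 3063.62.
So real sales changed by 3063.62/2923.49 − 1 = 0.0479, i.e. 4.79%.

4.79%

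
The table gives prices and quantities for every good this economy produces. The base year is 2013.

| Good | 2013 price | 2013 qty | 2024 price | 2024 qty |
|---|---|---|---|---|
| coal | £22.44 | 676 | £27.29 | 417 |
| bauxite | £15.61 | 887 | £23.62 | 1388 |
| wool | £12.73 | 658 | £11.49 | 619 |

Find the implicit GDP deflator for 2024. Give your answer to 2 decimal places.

Nominal GDP 2024 = 27.29·417 + 23.62·1388 + 11.49·619 = 51276.80.
Real GDP 2024 (at 2013 prices) = 22.44·417 + 15.61·1388 + 12.73·619 = 38904.03.
Deflator = Nominal/Real × 100 = 51276.80/38904.03 × 100 = 131.803.

131.80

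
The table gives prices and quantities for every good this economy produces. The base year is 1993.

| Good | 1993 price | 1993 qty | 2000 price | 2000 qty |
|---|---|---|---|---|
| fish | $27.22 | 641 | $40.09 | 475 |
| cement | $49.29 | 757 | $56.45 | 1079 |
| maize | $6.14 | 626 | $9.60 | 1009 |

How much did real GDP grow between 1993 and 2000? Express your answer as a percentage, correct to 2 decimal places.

Real GDP 1993 = Nominal GDP 1993 = 27.22·641 + 49.29·757 + 6.14·626 = 58604.19.
Real GDP 2000 (at 1993 prices) = 27.22·475 + 49.29·1079 + 6.14·1009 = 72308.67.
Real growth = 72308.67/58604.19 − 1 = 0.2338.

23.38%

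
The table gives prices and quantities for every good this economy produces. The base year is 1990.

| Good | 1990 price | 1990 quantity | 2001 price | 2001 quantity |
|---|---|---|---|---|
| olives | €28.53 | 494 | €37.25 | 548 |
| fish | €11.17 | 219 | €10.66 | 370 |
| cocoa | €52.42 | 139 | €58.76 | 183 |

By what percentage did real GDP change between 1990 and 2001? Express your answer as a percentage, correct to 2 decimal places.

Real GDP 1990 = Nominal GDP 1990 = 28.53·494 + 11.17·219 + 52.42·139 = 23826.43.
Real GDP 2001 (at 1990 prices) = 28.53·548 + 11.17·370 + 52.42·183 = 29360.20.
Real growth = 29360.20/23826.43 − 1 = 0.2323.

23.23%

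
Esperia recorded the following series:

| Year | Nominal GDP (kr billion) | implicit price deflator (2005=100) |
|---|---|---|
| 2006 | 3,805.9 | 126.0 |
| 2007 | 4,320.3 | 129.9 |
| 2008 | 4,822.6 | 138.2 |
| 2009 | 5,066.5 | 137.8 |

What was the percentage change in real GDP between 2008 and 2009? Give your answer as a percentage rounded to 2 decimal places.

Real GDP 2008 = 4822.6/1.382 = 3489.58.
Real GDP 2009 = 5066.5/1.378 = 3676.71.
Change = 3676.71/3489.58 − 1 = 0.0536.

5.36%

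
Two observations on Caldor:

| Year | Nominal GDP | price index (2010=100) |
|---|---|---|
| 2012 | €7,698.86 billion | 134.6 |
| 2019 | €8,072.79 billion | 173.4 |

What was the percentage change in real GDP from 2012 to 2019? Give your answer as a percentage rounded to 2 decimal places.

Deflate each year: 2012 → 7698.86/1.346 = 5719.81; 2019 → 8072.79/1.734 = 4655.59.
So real GDP changed by 4655.59/5719.81 − 1 = -0.1861, i.e. -18.61%.

-18.61%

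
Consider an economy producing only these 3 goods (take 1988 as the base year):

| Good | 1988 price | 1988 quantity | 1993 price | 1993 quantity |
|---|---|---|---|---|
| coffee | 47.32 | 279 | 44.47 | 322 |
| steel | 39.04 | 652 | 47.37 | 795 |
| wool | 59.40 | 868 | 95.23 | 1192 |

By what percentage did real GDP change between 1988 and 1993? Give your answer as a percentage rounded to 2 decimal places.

Real GDP 1988 = Nominal GDP 1988 = 47.32·279 + 39.04·652 + 59.40·868 = 90215.56.
Real GDP 1993 (at 1988 prices) = 47.32·322 + 39.04·795 + 59.40·1192 = 117078.64.
Real growth = 117078.64/90215.56 − 1 = 0.2978.

29.78%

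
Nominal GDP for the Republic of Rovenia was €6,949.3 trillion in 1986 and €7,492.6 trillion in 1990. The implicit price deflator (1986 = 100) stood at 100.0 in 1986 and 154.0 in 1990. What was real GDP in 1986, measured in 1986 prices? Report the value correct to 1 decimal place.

€6,949.3 trillion

Real GDP = Nominal / (implicit price deflator/100) = 6949.3 / 1.000 = 6949.30.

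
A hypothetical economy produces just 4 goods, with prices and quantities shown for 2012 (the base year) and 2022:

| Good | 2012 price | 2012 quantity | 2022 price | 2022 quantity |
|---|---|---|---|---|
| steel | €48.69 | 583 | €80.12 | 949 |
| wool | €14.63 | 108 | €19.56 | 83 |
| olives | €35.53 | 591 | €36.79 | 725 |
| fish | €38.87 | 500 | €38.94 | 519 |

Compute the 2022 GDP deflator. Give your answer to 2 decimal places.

Nominal GDP 2022 = 80.12·949 + 19.56·83 + 36.79·725 + 38.94·519 = 124539.97.
Real GDP 2022 (at 2012 prices) = 48.69·949 + 14.63·83 + 35.53·725 + 38.87·519 = 93353.88.
Deflator = Nominal/Real × 100 = 124539.97/93353.88 × 100 = 133.406.

133.41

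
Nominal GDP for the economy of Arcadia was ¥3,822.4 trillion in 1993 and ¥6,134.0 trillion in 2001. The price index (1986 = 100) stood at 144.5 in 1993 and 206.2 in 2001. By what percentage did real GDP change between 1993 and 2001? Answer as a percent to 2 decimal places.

12.46%

Real GDP 1993 = 3822.4 / 1.445 = 2645.26.
Real GDP 2001 = 6134.0 / 2.062 = 2974.78.
Real growth = 2974.78 / 2645.26 − 1 = 0.1246.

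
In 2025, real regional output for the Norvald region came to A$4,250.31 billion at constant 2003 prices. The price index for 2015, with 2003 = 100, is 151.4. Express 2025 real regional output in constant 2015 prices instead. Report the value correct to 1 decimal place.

A$6,435.0 billion

Real regional output in 2015 prices = Real regional output in 2003 prices × (P_2015/P_2003) = 4250.31 × 1.514 = 6434.97.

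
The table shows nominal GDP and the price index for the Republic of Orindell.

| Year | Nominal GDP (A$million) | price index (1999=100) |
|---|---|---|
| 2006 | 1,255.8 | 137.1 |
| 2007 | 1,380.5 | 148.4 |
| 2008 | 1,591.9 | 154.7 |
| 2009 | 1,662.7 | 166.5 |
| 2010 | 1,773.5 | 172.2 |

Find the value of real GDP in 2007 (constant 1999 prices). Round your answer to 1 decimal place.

Real GDP 2007 = 1380.5 / 1.484 = 930.26.

A$930.3 million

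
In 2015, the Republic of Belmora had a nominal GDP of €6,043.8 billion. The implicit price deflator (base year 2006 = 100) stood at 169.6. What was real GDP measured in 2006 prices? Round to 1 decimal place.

Real GDP = Nominal / (implicit price deflator/100) = 6043.8 / 1.696 = 3563.56.

€3,563.6 billion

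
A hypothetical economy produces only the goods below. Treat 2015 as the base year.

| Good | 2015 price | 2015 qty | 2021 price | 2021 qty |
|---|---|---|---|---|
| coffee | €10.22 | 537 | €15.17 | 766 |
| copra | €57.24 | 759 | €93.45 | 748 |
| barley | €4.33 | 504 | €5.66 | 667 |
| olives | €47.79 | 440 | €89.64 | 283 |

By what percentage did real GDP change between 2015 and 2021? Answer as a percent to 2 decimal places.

-7.05%

Real GDP 2015 = Nominal GDP 2015 = 10.22·537 + 57.24·759 + 4.33·504 + 47.79·440 = 72143.22.
Real GDP 2021 (at 2015 prices) = 10.22·766 + 57.24·748 + 4.33·667 + 47.79·283 = 67056.72.
Real growth = 67056.72/72143.22 − 1 = -0.0705.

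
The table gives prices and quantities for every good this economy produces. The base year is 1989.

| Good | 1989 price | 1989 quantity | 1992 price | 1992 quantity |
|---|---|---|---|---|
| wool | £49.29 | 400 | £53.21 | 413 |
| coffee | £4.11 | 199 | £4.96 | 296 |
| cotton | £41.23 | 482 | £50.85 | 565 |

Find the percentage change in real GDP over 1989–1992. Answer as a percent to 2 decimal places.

Real GDP 1989 = Nominal GDP 1989 = 49.29·400 + 4.11·199 + 41.23·482 = 40406.75.
Real GDP 1992 (at 1989 prices) = 49.29·413 + 4.11·296 + 41.23·565 = 44868.28.
Real growth = 44868.28/40406.75 − 1 = 0.1104.

11.04%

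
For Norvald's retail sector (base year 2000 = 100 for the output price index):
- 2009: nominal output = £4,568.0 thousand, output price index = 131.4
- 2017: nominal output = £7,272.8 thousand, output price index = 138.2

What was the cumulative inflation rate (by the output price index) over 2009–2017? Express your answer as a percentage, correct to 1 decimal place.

Price-level change = 138.2 / 131.4 − 1 = 0.0518.

5.2%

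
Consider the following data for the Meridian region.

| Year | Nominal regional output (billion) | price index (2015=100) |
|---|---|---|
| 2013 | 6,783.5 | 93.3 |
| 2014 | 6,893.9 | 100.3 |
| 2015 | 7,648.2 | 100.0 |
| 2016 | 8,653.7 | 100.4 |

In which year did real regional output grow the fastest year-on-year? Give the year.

2014: real = 6893.9/1.003 = 6873.28; growth vs 2013 (7270.63) = -5.47%.
2015: real = 7648.2/1.000 = 7648.20; growth vs 2014 (6873.28) = 11.27%.
2016: real = 8653.7/1.004 = 8619.22; growth vs 2015 (7648.20) = 12.70%.

2016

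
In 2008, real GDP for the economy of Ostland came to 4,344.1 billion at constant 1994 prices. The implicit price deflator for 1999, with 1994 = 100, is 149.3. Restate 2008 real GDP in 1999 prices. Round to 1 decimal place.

6,485.7 billion

Real GDP in 1999 prices = Real GDP in 1994 prices × (P_1999/P_1994) = 4344.1 × 1.493 = 6485.74.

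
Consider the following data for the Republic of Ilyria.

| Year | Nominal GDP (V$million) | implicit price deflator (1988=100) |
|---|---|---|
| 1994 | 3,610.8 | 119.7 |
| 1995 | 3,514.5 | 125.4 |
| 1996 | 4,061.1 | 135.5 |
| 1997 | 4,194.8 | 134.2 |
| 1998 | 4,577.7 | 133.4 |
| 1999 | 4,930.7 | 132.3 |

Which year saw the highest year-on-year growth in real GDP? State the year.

1998

1995: real = 3514.5/1.254 = 2802.63; growth vs 1994 (3016.54) = -7.09%.
1996: real = 4061.1/1.355 = 2997.12; growth vs 1995 (2802.63) = 6.94%.
1997: real = 4194.8/1.342 = 3125.78; growth vs 1996 (2997.12) = 4.29%.
1998: real = 4577.7/1.334 = 3431.56; growth vs 1997 (3125.78) = 9.78%.
1999: real = 4930.7/1.323 = 3726.91; growth vs 1998 (3431.56) = 8.61%.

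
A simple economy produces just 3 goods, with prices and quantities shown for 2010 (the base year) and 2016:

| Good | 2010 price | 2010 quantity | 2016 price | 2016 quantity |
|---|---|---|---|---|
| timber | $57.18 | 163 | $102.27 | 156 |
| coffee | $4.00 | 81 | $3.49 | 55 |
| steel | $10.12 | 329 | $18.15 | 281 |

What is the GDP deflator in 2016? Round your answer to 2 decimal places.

177.29

Nominal GDP 2016 = 102.27·156 + 3.49·55 + 18.15·281 = 21246.22.
Real GDP 2016 (at 2010 prices) = 57.18·156 + 4.00·55 + 10.12·281 = 11983.80.
Deflator = Nominal/Real × 100 = 21246.22/11983.80 × 100 = 177.291.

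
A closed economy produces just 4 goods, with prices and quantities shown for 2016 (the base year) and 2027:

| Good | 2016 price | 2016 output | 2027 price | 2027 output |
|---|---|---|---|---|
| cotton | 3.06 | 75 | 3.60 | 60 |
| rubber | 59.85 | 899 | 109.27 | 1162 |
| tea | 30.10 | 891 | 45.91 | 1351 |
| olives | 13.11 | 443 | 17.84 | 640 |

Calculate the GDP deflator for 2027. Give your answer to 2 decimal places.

168.90

Nominal GDP 2027 = 3.60·60 + 109.27·1162 + 45.91·1351 + 17.84·640 = 200629.75.
Real GDP 2027 (at 2016 prices) = 3.06·60 + 59.85·1162 + 30.10·1351 + 13.11·640 = 118784.80.
Deflator = Nominal/Real × 100 = 200629.75/118784.80 × 100 = 168.902.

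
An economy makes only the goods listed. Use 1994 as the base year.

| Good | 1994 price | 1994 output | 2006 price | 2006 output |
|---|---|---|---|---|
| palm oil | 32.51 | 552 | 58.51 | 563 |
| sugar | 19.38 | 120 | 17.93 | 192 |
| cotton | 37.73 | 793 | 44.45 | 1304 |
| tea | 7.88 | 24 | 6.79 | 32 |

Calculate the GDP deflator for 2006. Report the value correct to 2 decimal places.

Nominal GDP 2006 = 58.51·563 + 17.93·192 + 44.45·1304 + 6.79·32 = 94563.77.
Real GDP 2006 (at 1994 prices) = 32.51·563 + 19.38·192 + 37.73·1304 + 7.88·32 = 71476.17.
Deflator = Nominal/Real × 100 = 94563.77/71476.17 × 100 = 132.301.

132.30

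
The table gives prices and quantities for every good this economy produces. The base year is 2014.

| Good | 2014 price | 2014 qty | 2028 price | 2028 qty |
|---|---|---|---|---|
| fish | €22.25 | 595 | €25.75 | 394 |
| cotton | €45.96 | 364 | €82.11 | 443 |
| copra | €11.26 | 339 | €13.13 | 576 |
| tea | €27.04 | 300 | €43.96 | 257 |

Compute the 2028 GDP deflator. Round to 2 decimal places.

Nominal GDP 2028 = 25.75·394 + 82.11·443 + 13.13·576 + 43.96·257 = 65380.83.
Real GDP 2028 (at 2014 prices) = 22.25·394 + 45.96·443 + 11.26·576 + 27.04·257 = 42561.82.
Deflator = Nominal/Real × 100 = 65380.83/42561.82 × 100 = 153.614.

153.61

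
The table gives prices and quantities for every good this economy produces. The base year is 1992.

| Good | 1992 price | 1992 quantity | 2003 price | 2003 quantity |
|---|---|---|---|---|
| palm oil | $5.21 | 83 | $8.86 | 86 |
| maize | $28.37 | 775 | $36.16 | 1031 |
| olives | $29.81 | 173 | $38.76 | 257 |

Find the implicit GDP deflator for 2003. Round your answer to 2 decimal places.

128.50

Nominal GDP 2003 = 8.86·86 + 36.16·1031 + 38.76·257 = 48004.24.
Real GDP 2003 (at 1992 prices) = 5.21·86 + 28.37·1031 + 29.81·257 = 37358.70.
Deflator = Nominal/Real × 100 = 48004.24/37358.70 × 100 = 128.495.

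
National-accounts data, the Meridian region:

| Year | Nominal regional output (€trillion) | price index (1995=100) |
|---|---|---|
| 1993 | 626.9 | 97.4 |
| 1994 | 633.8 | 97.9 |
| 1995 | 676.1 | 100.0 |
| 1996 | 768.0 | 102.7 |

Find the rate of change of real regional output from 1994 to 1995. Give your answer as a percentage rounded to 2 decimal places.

Real regional output 1994 = 633.8/0.979 = 647.40.
Real regional output 1995 = 676.1/1.000 = 676.10.
Change = 676.10/647.40 − 1 = 0.0443.

4.43%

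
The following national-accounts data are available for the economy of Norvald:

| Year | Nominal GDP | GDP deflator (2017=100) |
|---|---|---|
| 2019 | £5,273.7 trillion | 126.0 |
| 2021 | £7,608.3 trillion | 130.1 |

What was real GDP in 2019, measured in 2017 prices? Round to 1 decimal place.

Real GDP = Nominal / (GDP deflator/100) = 5273.7 / 1.260 = 4185.48.

£4,185.5 trillion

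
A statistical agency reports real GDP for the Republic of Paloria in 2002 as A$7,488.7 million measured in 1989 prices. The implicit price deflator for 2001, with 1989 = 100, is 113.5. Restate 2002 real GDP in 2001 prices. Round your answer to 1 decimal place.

A$8,499.7 million

Real GDP in 2001 prices = Real GDP in 1989 prices × (P_2001/P_1989) = 7488.7 × 1.135 = 8499.67.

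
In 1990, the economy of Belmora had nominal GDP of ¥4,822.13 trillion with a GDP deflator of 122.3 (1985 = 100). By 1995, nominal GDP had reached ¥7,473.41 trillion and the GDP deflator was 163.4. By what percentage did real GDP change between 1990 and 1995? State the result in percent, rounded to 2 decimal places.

Deflate each year: 1990 → 4822.13/1.223 = 3942.87; 1995 → 7473.41/1.634 = 4573.69.
So real GDP changed by 4573.69/3942.87 − 1 = 0.1600, i.e. 16.00%.

16.00%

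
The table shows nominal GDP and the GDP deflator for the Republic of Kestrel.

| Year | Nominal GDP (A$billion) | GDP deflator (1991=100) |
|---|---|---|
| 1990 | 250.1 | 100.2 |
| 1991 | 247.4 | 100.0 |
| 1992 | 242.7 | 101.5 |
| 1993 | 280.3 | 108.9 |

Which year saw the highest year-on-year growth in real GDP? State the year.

1993

1991: real = 247.4/1.000 = 247.40; growth vs 1990 (249.60) = -0.88%.
1992: real = 242.7/1.015 = 239.11; growth vs 1991 (247.40) = -3.35%.
1993: real = 280.3/1.089 = 257.39; growth vs 1992 (239.11) = 7.65%.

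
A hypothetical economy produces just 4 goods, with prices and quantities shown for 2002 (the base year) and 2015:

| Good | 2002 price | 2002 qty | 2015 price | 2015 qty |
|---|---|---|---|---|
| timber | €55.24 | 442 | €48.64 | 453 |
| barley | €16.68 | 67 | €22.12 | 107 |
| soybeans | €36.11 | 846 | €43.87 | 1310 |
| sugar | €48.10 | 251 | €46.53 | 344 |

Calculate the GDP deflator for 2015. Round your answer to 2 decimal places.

Nominal GDP 2015 = 48.64·453 + 22.12·107 + 43.87·1310 + 46.53·344 = 97876.78.
Real GDP 2015 (at 2002 prices) = 55.24·453 + 16.68·107 + 36.11·1310 + 48.10·344 = 90658.98.
Deflator = Nominal/Real × 100 = 97876.78/90658.98 × 100 = 107.961.

107.96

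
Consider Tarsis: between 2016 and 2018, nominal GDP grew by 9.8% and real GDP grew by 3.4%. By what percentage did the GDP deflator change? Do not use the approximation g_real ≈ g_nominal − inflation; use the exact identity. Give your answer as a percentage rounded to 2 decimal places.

6.19%

(1 + g_nom) = (1 + g_real)(1 + π), so π = 1.0980 / 1.0340 − 1 = 0.06190.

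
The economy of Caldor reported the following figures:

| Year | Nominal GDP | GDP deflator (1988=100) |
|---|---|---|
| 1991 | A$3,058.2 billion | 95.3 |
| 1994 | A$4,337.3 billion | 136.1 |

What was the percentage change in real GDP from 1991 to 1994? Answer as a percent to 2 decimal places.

-0.69%

Deflate each year: 1991 → 3058.2/0.953 = 3209.02; 1994 → 4337.3/1.361 = 3186.85.
So real GDP changed by 3186.85/3209.02 − 1 = -0.0069, i.e. -0.69%.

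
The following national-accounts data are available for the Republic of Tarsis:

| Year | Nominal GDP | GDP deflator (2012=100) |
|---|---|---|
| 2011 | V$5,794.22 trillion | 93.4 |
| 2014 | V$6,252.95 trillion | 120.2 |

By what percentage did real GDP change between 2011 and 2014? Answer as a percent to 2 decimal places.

Deflate each year: 2011 → 5794.22/0.934 = 6203.66; 2014 → 6252.95/1.202 = 5202.12.
So real GDP changed by 5202.12/6203.66 − 1 = -0.1614, i.e. -16.14%.

-16.14%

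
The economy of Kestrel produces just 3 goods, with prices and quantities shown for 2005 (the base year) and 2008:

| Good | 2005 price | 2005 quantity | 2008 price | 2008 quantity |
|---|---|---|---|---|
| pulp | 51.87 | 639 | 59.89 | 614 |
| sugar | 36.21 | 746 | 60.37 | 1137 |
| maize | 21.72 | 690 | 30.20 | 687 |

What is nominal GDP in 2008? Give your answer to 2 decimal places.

126160.55

Nominal GDP 2008 = Σ (p_2008 × q_2008) = 59.89·614 + 60.37·1137 + 30.20·687 = 126160.55.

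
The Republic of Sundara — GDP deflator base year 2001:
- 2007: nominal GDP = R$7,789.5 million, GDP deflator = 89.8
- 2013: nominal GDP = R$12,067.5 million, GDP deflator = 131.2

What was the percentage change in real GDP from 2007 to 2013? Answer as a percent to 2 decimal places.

6.04%

Deflate each year: 2007 → 7789.5/0.898 = 8674.28; 2013 → 12067.5/1.312 = 9197.79.
So real GDP changed by 9197.79/8674.28 − 1 = 0.0604, i.e. 6.04%.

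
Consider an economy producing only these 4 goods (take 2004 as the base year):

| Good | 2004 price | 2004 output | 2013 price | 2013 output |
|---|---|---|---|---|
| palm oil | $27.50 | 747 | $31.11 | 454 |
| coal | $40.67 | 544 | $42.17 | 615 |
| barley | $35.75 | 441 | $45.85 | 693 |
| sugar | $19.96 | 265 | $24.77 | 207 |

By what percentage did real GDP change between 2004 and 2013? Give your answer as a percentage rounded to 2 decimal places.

Real GDP 2004 = Nominal GDP 2004 = 27.50·747 + 40.67·544 + 35.75·441 + 19.96·265 = 63722.13.
Real GDP 2013 (at 2004 prices) = 27.50·454 + 40.67·615 + 35.75·693 + 19.96·207 = 66403.52.
Real growth = 66403.52/63722.13 − 1 = 0.0421.

4.21%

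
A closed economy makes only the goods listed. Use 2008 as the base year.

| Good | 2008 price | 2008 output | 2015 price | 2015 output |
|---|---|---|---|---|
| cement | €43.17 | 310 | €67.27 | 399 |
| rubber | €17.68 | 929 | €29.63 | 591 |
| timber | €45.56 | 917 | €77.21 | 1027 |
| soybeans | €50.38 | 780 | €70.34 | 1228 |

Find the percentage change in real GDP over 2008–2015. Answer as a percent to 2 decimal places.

Real GDP 2008 = Nominal GDP 2008 = 43.17·310 + 17.68·929 + 45.56·917 + 50.38·780 = 110882.34.
Real GDP 2015 (at 2008 prices) = 43.17·399 + 17.68·591 + 45.56·1027 + 50.38·1228 = 136330.47.
Real growth = 136330.47/110882.34 − 1 = 0.2295.

22.95%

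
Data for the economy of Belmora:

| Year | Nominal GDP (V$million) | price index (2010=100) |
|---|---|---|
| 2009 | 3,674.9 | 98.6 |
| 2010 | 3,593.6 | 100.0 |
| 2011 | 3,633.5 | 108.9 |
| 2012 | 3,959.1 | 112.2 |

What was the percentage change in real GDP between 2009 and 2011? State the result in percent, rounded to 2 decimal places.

Real GDP 2009 = 3674.9/0.986 = 3727.08.
Real GDP 2011 = 3633.5/1.089 = 3336.55.
Change = 3336.55/3727.08 − 1 = -0.1048.

-10.48%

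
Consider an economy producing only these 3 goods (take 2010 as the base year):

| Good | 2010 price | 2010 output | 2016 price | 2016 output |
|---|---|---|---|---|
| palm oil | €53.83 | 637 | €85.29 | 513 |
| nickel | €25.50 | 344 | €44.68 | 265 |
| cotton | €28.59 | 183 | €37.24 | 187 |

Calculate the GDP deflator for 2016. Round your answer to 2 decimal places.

157.50

Nominal GDP 2016 = 85.29·513 + 44.68·265 + 37.24·187 = 62557.85.
Real GDP 2016 (at 2010 prices) = 53.83·513 + 25.50·265 + 28.59·187 = 39718.62.
Deflator = Nominal/Real × 100 = 62557.85/39718.62 × 100 = 157.503.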